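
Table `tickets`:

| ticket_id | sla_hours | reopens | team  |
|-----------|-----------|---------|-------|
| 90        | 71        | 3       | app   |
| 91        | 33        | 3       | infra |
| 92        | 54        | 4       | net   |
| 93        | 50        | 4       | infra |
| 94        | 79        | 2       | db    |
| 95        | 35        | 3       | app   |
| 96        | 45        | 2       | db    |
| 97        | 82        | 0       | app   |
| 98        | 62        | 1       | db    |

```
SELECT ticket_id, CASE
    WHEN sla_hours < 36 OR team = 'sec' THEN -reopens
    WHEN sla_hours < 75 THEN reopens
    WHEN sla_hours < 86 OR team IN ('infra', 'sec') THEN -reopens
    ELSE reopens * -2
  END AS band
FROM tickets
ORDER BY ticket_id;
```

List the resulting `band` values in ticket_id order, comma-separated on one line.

3, -3, 4, 4, -2, -3, 2, 0, 1

ticket_id=90: sla_hours < 75 → 3
ticket_id=91: sla_hours < 36 OR team = 'sec' → -3
ticket_id=92: sla_hours < 75 → 4
ticket_id=93: sla_hours < 75 → 4
ticket_id=94: sla_hours < 86 OR team IN ('infra', 'sec') → -2
ticket_id=95: sla_hours < 36 OR team = 'sec' → -3
ticket_id=96: sla_hours < 75 → 2
ticket_id=97: sla_hours < 86 OR team IN ('infra', 'sec') → 0
ticket_id=98: sla_hours < 75 → 1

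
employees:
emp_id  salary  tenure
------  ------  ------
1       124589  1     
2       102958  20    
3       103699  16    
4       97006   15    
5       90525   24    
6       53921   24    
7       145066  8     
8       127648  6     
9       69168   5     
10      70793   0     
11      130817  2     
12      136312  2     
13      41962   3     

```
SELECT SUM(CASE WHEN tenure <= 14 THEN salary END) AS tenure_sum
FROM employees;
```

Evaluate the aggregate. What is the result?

846355

emp_id=1: ✓ → 124589
emp_id=2: ✗
emp_id=3: ✗
emp_id=4: ✗
emp_id=5: ✗
emp_id=6: ✗
emp_id=7: ✓ → 145066
emp_id=8: ✓ → 127648
emp_id=9: ✓ → 69168
emp_id=10: ✓ → 70793
emp_id=11: ✓ → 130817
emp_id=12: ✓ → 136312
emp_id=13: ✓ → 41962
tenure_sum = 124589 + 145066 + 127648 + 69168 + 70793 + 130817 + 136312 + 41962 = 846355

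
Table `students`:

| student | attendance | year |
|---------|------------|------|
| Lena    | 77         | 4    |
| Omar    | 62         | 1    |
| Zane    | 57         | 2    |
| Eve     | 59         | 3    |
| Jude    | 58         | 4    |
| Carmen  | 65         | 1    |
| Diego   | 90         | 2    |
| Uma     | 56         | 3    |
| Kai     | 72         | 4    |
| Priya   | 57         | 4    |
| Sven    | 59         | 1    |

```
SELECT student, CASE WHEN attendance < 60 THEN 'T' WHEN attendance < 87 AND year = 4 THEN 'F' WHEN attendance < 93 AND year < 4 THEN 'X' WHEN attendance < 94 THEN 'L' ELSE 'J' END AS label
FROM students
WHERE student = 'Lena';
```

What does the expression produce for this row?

F

student = Lena: attendance=77, year=4.
attendance < 60 → false
attendance < 87 AND year = 4 → true → F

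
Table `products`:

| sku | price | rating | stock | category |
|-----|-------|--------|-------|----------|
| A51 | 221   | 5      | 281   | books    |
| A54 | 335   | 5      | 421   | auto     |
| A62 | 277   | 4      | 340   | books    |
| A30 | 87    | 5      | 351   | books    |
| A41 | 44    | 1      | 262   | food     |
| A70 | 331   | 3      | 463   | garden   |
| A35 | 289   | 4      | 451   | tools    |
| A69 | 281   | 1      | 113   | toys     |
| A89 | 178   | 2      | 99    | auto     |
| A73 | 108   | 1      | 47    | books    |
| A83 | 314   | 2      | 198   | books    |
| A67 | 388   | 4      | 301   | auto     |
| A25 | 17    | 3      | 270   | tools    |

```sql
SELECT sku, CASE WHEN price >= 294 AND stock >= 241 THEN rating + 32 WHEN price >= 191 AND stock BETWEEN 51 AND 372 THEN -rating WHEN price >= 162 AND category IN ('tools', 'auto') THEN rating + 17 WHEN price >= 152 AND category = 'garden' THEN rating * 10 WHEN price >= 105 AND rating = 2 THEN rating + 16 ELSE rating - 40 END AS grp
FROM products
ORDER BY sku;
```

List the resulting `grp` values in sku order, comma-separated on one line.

sku=A25: ELSE → -37
sku=A30: ELSE → -35
sku=A35: price >= 162 AND category IN ('tools', 'auto') → 21
sku=A41: ELSE → -39
sku=A51: price >= 191 AND stock BETWEEN 51 AND 372 → -5
sku=A54: price >= 294 AND stock >= 241 → 37
sku=A62: price >= 191 AND stock BETWEEN 51 AND 372 → -4
sku=A67: price >= 294 AND stock >= 241 → 36
sku=A69: price >= 191 AND stock BETWEEN 51 AND 372 → -1
sku=A70: price >= 294 AND stock >= 241 → 35
sku=A73: ELSE → -39
sku=A83: price >= 191 AND stock BETWEEN 51 AND 372 → -2
sku=A89: price >= 162 AND category IN ('tools', 'auto') → 19

-37, -35, 21, -39, -5, 37, -4, 36, -1, 35, -39, -2, 19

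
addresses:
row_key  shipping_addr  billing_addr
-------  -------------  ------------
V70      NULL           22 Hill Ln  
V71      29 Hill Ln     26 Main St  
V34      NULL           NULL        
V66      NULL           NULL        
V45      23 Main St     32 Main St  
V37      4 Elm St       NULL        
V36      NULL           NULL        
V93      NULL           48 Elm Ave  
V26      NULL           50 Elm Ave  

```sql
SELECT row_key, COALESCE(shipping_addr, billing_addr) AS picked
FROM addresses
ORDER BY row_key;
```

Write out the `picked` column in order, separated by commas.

50 Elm Ave, NULL, NULL, 4 Elm St, 23 Main St, NULL, 22 Hill Ln, 29 Hill Ln, 48 Elm Ave

row_key=V26: shipping_addr=NULL, billing_addr=50 Elm Ave → 50 Elm Ave
row_key=V34: shipping_addr=NULL, billing_addr=NULL (all NULL) → NULL
row_key=V36: shipping_addr=NULL, billing_addr=NULL (all NULL) → NULL
row_key=V37: shipping_addr=4 Elm St → 4 Elm St
row_key=V45: shipping_addr=23 Main St → 23 Main St
row_key=V66: shipping_addr=NULL, billing_addr=NULL (all NULL) → NULL
row_key=V70: shipping_addr=NULL, billing_addr=22 Hill Ln → 22 Hill Ln
row_key=V71: shipping_addr=29 Hill Ln → 29 Hill Ln
row_key=V93: shipping_addr=NULL, billing_addr=48 Elm Ave → 48 Elm Ave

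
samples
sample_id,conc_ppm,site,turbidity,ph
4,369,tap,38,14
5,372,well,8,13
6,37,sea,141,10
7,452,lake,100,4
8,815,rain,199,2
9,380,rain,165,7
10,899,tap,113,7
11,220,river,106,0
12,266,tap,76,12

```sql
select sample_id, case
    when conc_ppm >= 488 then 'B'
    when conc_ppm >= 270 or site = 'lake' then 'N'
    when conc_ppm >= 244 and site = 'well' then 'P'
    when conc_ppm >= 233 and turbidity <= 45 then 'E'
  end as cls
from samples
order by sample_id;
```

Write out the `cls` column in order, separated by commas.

N, N, NULL, N, B, N, B, NULL, NULL

sample_id=4: conc_ppm >= 270 or site = 'lake' → N
sample_id=5: conc_ppm >= 270 or site = 'lake' → N
sample_id=6: (no match → NULL) → NULL
sample_id=7: conc_ppm >= 270 or site = 'lake' → N
sample_id=8: conc_ppm >= 488 → B
sample_id=9: conc_ppm >= 270 or site = 'lake' → N
sample_id=10: conc_ppm >= 488 → B
sample_id=11: (no match → NULL) → NULL
sample_id=12: (no match → NULL) → NULL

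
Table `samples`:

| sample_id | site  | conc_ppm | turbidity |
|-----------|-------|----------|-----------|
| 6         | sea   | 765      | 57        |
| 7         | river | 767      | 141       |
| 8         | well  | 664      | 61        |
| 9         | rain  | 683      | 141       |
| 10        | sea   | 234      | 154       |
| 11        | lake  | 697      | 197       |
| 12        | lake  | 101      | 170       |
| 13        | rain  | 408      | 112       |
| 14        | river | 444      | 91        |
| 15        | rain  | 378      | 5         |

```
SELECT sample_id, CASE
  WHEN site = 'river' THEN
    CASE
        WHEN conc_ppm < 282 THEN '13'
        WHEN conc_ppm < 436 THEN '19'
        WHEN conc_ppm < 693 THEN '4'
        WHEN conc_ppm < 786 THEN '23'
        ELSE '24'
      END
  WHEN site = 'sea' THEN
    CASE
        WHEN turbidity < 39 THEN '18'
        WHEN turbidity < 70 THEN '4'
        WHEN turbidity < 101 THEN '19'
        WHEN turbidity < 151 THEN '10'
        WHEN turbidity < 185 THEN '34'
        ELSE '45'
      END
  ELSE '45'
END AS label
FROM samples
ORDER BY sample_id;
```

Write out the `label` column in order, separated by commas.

sample_id=6: site='sea' → inner[turbidity < 70] → 4
sample_id=7: site='river' → inner[conc_ppm < 786] → 23
sample_id=8: site='well' → outer ELSE → 45
sample_id=9: site='rain' → outer ELSE → 45
sample_id=10: site='sea' → inner[turbidity < 185] → 34
sample_id=11: site='lake' → outer ELSE → 45
sample_id=12: site='lake' → outer ELSE → 45
sample_id=13: site='rain' → outer ELSE → 45
sample_id=14: site='river' → inner[conc_ppm < 693] → 4
sample_id=15: site='rain' → outer ELSE → 45

4, 23, 45, 45, 34, 45, 45, 45, 4, 45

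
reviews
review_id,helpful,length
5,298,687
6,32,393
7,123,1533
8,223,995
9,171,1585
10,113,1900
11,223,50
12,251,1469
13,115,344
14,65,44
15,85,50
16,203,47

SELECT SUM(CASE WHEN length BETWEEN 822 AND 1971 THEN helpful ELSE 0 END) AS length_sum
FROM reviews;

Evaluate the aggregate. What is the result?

881

review_id=5: ✗
review_id=6: ✗
review_id=7: ✓ → 123
review_id=8: ✓ → 223
review_id=9: ✓ → 171
review_id=10: ✓ → 113
review_id=11: ✗
review_id=12: ✓ → 251
review_id=13: ✗
review_id=14: ✗
review_id=15: ✗
review_id=16: ✗
length_sum = 123 + 223 + 171 + 113 + 251 = 881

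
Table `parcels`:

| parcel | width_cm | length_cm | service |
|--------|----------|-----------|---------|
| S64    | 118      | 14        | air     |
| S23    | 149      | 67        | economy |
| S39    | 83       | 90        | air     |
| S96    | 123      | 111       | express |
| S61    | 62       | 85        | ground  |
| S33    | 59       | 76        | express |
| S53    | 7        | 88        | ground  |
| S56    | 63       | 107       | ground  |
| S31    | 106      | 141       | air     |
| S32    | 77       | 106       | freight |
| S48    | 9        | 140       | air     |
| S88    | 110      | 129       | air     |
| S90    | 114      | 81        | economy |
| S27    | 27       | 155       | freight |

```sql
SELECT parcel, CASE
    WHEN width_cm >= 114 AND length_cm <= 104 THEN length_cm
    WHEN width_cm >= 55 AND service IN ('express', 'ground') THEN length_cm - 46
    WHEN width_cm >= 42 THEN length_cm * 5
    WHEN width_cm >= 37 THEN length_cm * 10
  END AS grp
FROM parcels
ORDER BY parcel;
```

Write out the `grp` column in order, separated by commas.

67, NULL, 705, 530, 30, 450, NULL, NULL, 61, 39, 14, 645, 81, 65

parcel=S23: width_cm >= 114 AND length_cm <= 104 → 67
parcel=S27: (no match → NULL) → NULL
parcel=S31: width_cm >= 42 → 705
parcel=S32: width_cm >= 42 → 530
parcel=S33: width_cm >= 55 AND service IN ('express', 'ground') → 30
parcel=S39: width_cm >= 42 → 450
parcel=S48: (no match → NULL) → NULL
parcel=S53: (no match → NULL) → NULL
parcel=S56: width_cm >= 55 AND service IN ('express', 'ground') → 61
parcel=S61: width_cm >= 55 AND service IN ('express', 'ground') → 39
parcel=S64: width_cm >= 114 AND length_cm <= 104 → 14
parcel=S88: width_cm >= 42 → 645
parcel=S90: width_cm >= 114 AND length_cm <= 104 → 81
parcel=S96: width_cm >= 55 AND service IN ('express', 'ground') → 65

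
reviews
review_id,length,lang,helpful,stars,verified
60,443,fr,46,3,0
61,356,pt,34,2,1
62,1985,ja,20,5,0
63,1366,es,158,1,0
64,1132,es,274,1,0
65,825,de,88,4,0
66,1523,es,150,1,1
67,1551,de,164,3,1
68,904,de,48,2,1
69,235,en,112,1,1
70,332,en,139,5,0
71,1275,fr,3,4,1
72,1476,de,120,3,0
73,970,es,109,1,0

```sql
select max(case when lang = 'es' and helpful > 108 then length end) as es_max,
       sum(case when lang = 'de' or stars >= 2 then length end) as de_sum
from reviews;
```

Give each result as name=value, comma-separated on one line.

[es_max: lang = 'es' and helpful > 108]
review_id=60: ✗
review_id=61: ✗
review_id=62: ✗
review_id=63: ✓ → 1366
review_id=64: ✓ → 1132
review_id=65: ✗
review_id=66: ✓ → 1523
review_id=67: ✗
review_id=68: ✗
review_id=69: ✗
review_id=70: ✗
review_id=71: ✗
review_id=72: ✗
review_id=73: ✓ → 970
es_max = MAX(1366, 1132, 1523, 970) = 1523
—
[de_sum: lang = 'de' or stars >= 2]
review_id=60: ✓ → 443
review_id=61: ✓ → 356
review_id=62: ✓ → 1985
review_id=63: ✗
review_id=64: ✗
review_id=65: ✓ → 825
review_id=66: ✗
review_id=67: ✓ → 1551
review_id=68: ✓ → 904
review_id=69: ✗
review_id=70: ✓ → 332
review_id=71: ✓ → 1275
review_id=72: ✓ → 1476
review_id=73: ✗
de_sum = 443 + 356 + 1985 + 825 + 1551 + 904 + 332 + 1275 + 1476 = 9147

es_max=1523, de_sum=9147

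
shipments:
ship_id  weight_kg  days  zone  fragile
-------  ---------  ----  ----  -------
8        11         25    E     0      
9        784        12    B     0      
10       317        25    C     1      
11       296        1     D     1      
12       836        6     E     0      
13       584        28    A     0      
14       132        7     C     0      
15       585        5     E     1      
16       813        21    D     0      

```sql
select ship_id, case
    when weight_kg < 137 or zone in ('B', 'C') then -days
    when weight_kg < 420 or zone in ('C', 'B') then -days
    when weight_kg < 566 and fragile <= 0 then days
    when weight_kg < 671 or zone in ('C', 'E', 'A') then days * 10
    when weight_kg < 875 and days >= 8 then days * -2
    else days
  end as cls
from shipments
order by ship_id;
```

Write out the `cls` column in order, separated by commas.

-25, -12, -25, -1, 60, 280, -7, 50, -42

ship_id=8: weight_kg < 137 or zone in ('B', 'C') → -25
ship_id=9: weight_kg < 137 or zone in ('B', 'C') → -12
ship_id=10: weight_kg < 137 or zone in ('B', 'C') → -25
ship_id=11: weight_kg < 420 or zone in ('C', 'B') → -1
ship_id=12: weight_kg < 671 or zone in ('C', 'E', 'A') → 60
ship_id=13: weight_kg < 671 or zone in ('C', 'E', 'A') → 280
ship_id=14: weight_kg < 137 or zone in ('B', 'C') → -7
ship_id=15: weight_kg < 671 or zone in ('C', 'E', 'A') → 50
ship_id=16: weight_kg < 875 and days >= 8 → -42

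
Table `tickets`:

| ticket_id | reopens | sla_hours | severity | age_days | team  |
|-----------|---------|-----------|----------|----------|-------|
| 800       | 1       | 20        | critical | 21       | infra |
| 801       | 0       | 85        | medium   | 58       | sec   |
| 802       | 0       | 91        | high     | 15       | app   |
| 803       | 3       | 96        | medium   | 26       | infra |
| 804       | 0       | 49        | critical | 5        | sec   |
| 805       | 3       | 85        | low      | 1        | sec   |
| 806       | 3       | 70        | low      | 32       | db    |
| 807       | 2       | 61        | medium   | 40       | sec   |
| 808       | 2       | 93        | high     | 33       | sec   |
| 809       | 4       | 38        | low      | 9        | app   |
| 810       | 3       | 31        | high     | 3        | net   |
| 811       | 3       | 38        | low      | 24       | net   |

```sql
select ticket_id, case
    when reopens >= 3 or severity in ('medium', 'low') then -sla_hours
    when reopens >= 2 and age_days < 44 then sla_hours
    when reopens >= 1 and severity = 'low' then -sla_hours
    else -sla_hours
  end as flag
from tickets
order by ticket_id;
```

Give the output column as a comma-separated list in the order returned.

-20, -85, -91, -96, -49, -85, -70, -61, 93, -38, -31, -38

ticket_id=800: ELSE → -20
ticket_id=801: reopens >= 3 or severity in ('medium', 'low') → -85
ticket_id=802: ELSE → -91
ticket_id=803: reopens >= 3 or severity in ('medium', 'low') → -96
ticket_id=804: ELSE → -49
ticket_id=805: reopens >= 3 or severity in ('medium', 'low') → -85
ticket_id=806: reopens >= 3 or severity in ('medium', 'low') → -70
ticket_id=807: reopens >= 3 or severity in ('medium', 'low') → -61
ticket_id=808: reopens >= 2 and age_days < 44 → 93
ticket_id=809: reopens >= 3 or severity in ('medium', 'low') → -38
ticket_id=810: reopens >= 3 or severity in ('medium', 'low') → -31
ticket_id=811: reopens >= 3 or severity in ('medium', 'low') → -38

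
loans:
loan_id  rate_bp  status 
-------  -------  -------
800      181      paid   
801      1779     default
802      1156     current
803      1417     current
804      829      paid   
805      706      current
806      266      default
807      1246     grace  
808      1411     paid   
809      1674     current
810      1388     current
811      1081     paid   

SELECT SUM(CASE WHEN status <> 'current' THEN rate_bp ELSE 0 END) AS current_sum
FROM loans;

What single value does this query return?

6793

loan_id=800: ✓ → 181
loan_id=801: ✓ → 1779
loan_id=802: ✗
loan_id=803: ✗
loan_id=804: ✓ → 829
loan_id=805: ✗
loan_id=806: ✓ → 266
loan_id=807: ✓ → 1246
loan_id=808: ✓ → 1411
loan_id=809: ✗
loan_id=810: ✗
loan_id=811: ✓ → 1081
current_sum = 181 + 1779 + 829 + 266 + 1246 + 1411 + 1081 = 6793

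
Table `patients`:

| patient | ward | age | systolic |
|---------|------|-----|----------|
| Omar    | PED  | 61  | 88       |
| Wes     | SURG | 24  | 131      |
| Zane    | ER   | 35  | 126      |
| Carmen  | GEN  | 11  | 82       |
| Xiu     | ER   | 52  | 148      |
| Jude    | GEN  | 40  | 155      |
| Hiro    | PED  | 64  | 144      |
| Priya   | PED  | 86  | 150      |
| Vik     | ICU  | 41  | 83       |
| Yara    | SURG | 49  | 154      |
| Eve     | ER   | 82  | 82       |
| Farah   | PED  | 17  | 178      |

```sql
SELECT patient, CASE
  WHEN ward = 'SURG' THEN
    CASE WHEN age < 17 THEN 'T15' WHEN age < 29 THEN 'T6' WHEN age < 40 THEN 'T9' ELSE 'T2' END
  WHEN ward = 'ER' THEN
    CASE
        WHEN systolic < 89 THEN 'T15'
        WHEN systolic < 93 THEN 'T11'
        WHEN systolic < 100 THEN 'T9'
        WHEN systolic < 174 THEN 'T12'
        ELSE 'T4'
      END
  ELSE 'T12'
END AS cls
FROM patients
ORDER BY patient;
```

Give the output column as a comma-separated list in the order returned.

patient=Carmen: ward='GEN' → outer ELSE → T12
patient=Eve: ward='ER' → inner[systolic < 89] → T15
patient=Farah: ward='PED' → outer ELSE → T12
patient=Hiro: ward='PED' → outer ELSE → T12
patient=Jude: ward='GEN' → outer ELSE → T12
patient=Omar: ward='PED' → outer ELSE → T12
patient=Priya: ward='PED' → outer ELSE → T12
patient=Vik: ward='ICU' → outer ELSE → T12
patient=Wes: ward='SURG' → inner[age < 29] → T6
patient=Xiu: ward='ER' → inner[systolic < 174] → T12
patient=Yara: ward='SURG' → inner[ELSE] → T2
patient=Zane: ward='ER' → inner[systolic < 174] → T12

T12, T15, T12, T12, T12, T12, T12, T12, T6, T12, T2, T12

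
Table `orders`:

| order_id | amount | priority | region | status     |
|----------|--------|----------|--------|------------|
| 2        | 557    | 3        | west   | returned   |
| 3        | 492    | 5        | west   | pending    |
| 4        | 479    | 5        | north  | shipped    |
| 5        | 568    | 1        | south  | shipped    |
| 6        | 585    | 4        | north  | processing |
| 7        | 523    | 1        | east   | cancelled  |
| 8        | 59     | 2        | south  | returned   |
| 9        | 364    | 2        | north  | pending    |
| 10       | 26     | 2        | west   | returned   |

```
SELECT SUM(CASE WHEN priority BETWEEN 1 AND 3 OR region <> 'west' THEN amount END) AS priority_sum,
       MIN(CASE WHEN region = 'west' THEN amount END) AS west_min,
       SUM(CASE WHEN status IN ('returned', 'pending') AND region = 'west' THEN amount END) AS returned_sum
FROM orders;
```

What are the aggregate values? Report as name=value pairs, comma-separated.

priority_sum=3161, west_min=26, returned_sum=1075

[priority_sum: priority BETWEEN 1 AND 3 OR region <> 'west']
order_id=2: ✓ → 557
order_id=3: ✗
order_id=4: ✓ → 479
order_id=5: ✓ → 568
order_id=6: ✓ → 585
order_id=7: ✓ → 523
order_id=8: ✓ → 59
order_id=9: ✓ → 364
order_id=10: ✓ → 26
priority_sum = 557 + 479 + 568 + 585 + 523 + 59 + 364 + 26 = 3161
—
[west_min: region = 'west']
order_id=2: ✓ → 557
order_id=3: ✓ → 492
order_id=4: ✗
order_id=5: ✗
order_id=6: ✗
order_id=7: ✗
order_id=8: ✗
order_id=9: ✗
order_id=10: ✓ → 26
west_min = MIN(557, 492, 26) = 26
—
[returned_sum: status IN ('returned', 'pending') AND region = 'west']
order_id=2: ✓ → 557
order_id=3: ✓ → 492
order_id=4: ✗
order_id=5: ✗
order_id=6: ✗
order_id=7: ✗
order_id=8: ✗
order_id=9: ✗
order_id=10: ✓ → 26
returned_sum = 557 + 492 + 26 = 1075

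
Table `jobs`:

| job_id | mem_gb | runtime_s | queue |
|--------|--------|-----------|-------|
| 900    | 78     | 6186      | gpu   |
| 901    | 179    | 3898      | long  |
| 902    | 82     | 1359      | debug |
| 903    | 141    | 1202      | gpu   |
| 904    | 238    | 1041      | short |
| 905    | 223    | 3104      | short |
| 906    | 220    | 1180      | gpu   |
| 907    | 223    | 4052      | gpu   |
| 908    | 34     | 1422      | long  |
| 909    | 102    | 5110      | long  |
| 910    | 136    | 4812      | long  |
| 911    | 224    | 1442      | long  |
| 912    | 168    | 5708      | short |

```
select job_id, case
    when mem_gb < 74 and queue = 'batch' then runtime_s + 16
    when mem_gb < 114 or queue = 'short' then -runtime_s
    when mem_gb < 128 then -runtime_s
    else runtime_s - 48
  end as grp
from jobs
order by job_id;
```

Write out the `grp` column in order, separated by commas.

-6186, 3850, -1359, 1154, -1041, -3104, 1132, 4004, -1422, -5110, 4764, 1394, -5708

job_id=900: mem_gb < 114 or queue = 'short' → -6186
job_id=901: ELSE → 3850
job_id=902: mem_gb < 114 or queue = 'short' → -1359
job_id=903: ELSE → 1154
job_id=904: mem_gb < 114 or queue = 'short' → -1041
job_id=905: mem_gb < 114 or queue = 'short' → -3104
job_id=906: ELSE → 1132
job_id=907: ELSE → 4004
job_id=908: mem_gb < 114 or queue = 'short' → -1422
job_id=909: mem_gb < 114 or queue = 'short' → -5110
job_id=910: ELSE → 4764
job_id=911: ELSE → 1394
job_id=912: mem_gb < 114 or queue = 'short' → -5708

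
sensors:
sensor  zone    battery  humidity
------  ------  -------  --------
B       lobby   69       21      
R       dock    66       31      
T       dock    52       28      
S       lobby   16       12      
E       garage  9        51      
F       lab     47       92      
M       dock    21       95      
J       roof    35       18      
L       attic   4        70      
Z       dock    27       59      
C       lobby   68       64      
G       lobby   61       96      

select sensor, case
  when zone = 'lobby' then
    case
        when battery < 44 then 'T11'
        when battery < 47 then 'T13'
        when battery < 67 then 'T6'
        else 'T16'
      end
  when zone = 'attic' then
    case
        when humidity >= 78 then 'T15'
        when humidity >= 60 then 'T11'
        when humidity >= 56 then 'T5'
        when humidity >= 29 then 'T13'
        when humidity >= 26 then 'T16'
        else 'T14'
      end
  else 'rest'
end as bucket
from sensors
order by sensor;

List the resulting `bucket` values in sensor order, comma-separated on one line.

sensor=B: zone='lobby' → inner[ELSE] → T16
sensor=C: zone='lobby' → inner[ELSE] → T16
sensor=E: zone='garage' → outer ELSE → rest
sensor=F: zone='lab' → outer ELSE → rest
sensor=G: zone='lobby' → inner[battery < 67] → T6
sensor=J: zone='roof' → outer ELSE → rest
sensor=L: zone='attic' → inner[humidity >= 60] → T11
sensor=M: zone='dock' → outer ELSE → rest
sensor=R: zone='dock' → outer ELSE → rest
sensor=S: zone='lobby' → inner[battery < 44] → T11
sensor=T: zone='dock' → outer ELSE → rest
sensor=Z: zone='dock' → outer ELSE → rest

T16, T16, rest, rest, T6, rest, T11, rest, rest, T11, rest, rest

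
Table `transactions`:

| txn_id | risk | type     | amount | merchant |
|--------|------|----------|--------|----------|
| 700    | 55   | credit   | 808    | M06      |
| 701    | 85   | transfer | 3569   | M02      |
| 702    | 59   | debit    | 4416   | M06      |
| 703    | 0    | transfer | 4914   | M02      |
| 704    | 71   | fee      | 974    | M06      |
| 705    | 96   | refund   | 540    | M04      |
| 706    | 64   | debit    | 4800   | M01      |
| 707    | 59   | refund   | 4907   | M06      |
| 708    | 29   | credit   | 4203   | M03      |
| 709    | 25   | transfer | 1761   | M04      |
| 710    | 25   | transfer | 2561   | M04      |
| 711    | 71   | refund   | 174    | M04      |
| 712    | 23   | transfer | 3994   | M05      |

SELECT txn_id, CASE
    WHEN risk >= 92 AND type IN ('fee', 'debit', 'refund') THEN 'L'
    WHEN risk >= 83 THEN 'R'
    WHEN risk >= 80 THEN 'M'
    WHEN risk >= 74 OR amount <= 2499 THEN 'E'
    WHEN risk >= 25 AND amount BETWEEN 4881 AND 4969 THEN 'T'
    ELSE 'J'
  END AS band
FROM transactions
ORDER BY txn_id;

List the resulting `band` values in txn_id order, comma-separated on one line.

txn_id=700: risk >= 74 OR amount <= 2499 → E
txn_id=701: risk >= 83 → R
txn_id=702: ELSE → J
txn_id=703: ELSE → J
txn_id=704: risk >= 74 OR amount <= 2499 → E
txn_id=705: risk >= 92 AND type IN ('fee', 'debit', 'refund') → L
txn_id=706: ELSE → J
txn_id=707: risk >= 25 AND amount BETWEEN 4881 AND 4969 → T
txn_id=708: ELSE → J
txn_id=709: risk >= 74 OR amount <= 2499 → E
txn_id=710: ELSE → J
txn_id=711: risk >= 74 OR amount <= 2499 → E
txn_id=712: ELSE → J

E, R, J, J, E, L, J, T, J, E, J, E, J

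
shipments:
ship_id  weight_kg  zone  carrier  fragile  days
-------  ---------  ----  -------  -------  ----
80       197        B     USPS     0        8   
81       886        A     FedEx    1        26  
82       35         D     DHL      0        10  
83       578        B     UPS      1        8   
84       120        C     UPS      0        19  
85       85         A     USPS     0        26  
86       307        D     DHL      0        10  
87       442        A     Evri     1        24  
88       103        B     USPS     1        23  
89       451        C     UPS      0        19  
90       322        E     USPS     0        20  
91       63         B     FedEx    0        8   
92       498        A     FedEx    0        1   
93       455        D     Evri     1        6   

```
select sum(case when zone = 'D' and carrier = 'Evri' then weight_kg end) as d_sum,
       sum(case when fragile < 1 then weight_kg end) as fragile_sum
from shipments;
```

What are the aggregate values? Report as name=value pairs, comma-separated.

[d_sum: zone = 'D' and carrier = 'Evri']
ship_id=80: ✗
ship_id=81: ✗
ship_id=82: ✗
ship_id=83: ✗
ship_id=84: ✗
ship_id=85: ✗
ship_id=86: ✗
ship_id=87: ✗
ship_id=88: ✗
ship_id=89: ✗
ship_id=90: ✗
ship_id=91: ✗
ship_id=92: ✗
ship_id=93: ✓ → 455
d_sum = 455
—
[fragile_sum: fragile < 1]
ship_id=80: ✓ → 197
ship_id=81: ✗
ship_id=82: ✓ → 35
ship_id=83: ✗
ship_id=84: ✓ → 120
ship_id=85: ✓ → 85
ship_id=86: ✓ → 307
ship_id=87: ✗
ship_id=88: ✗
ship_id=89: ✓ → 451
ship_id=90: ✓ → 322
ship_id=91: ✓ → 63
ship_id=92: ✓ → 498
ship_id=93: ✗
fragile_sum = 197 + 35 + 120 + 85 + 307 + 451 + 322 + 63 + 498 = 2078

d_sum=455, fragile_sum=2078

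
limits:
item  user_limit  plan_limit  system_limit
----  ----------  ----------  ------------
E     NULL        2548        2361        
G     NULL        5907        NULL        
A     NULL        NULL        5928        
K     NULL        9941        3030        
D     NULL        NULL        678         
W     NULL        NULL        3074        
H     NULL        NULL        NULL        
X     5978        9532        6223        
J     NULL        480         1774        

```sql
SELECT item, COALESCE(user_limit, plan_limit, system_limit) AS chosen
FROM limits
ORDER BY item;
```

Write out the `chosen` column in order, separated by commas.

item=A: user_limit=NULL, plan_limit=NULL, system_limit=5928 → 5928
item=D: user_limit=NULL, plan_limit=NULL, system_limit=678 → 678
item=E: user_limit=NULL, plan_limit=2548 → 2548
item=G: user_limit=NULL, plan_limit=5907 → 5907
item=H: user_limit=NULL, plan_limit=NULL, system_limit=NULL (all NULL) → NULL
item=J: user_limit=NULL, plan_limit=480 → 480
item=K: user_limit=NULL, plan_limit=9941 → 9941
item=W: user_limit=NULL, plan_limit=NULL, system_limit=3074 → 3074
item=X: user_limit=5978 → 5978

5928, 678, 2548, 5907, NULL, 480, 9941, 3074, 5978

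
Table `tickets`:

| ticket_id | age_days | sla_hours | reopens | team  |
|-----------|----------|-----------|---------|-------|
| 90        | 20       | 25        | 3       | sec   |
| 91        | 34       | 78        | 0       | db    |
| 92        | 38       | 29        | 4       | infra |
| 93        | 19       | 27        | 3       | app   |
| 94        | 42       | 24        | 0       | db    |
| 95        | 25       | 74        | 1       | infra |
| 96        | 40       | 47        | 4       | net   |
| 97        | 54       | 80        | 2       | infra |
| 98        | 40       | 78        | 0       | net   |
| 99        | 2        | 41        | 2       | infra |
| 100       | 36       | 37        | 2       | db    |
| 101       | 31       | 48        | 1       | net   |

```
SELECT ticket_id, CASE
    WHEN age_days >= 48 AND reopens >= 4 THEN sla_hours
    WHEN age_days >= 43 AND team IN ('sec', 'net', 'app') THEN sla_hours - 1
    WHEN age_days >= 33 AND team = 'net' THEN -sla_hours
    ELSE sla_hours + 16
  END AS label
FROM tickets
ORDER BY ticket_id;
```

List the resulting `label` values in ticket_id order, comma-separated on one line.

41, 94, 45, 43, 40, 90, -47, 96, -78, 57, 53, 64

ticket_id=90: ELSE → 41
ticket_id=91: ELSE → 94
ticket_id=92: ELSE → 45
ticket_id=93: ELSE → 43
ticket_id=94: ELSE → 40
ticket_id=95: ELSE → 90
ticket_id=96: age_days >= 33 AND team = 'net' → -47
ticket_id=97: ELSE → 96
ticket_id=98: age_days >= 33 AND team = 'net' → -78
ticket_id=99: ELSE → 57
ticket_id=100: ELSE → 53
ticket_id=101: ELSE → 64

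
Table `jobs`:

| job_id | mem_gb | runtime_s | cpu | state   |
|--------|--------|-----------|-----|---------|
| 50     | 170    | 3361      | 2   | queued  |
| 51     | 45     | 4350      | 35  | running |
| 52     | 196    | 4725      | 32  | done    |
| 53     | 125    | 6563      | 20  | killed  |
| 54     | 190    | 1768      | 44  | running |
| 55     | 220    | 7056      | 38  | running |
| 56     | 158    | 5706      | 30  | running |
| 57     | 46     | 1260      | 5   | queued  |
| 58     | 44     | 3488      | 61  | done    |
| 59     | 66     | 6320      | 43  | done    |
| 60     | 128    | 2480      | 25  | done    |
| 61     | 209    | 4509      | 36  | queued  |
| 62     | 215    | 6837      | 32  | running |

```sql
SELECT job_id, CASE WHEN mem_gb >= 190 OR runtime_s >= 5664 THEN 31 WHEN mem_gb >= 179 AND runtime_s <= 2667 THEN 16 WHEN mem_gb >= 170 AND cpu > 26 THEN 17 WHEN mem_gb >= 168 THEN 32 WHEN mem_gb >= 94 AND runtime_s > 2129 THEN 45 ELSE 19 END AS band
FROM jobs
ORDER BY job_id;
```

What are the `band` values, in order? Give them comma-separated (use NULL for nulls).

job_id=50: mem_gb >= 168 → 32
job_id=51: ELSE → 19
job_id=52: mem_gb >= 190 OR runtime_s >= 5664 → 31
job_id=53: mem_gb >= 190 OR runtime_s >= 5664 → 31
job_id=54: mem_gb >= 190 OR runtime_s >= 5664 → 31
job_id=55: mem_gb >= 190 OR runtime_s >= 5664 → 31
job_id=56: mem_gb >= 190 OR runtime_s >= 5664 → 31
job_id=57: ELSE → 19
job_id=58: ELSE → 19
job_id=59: mem_gb >= 190 OR runtime_s >= 5664 → 31
job_id=60: mem_gb >= 94 AND runtime_s > 2129 → 45
job_id=61: mem_gb >= 190 OR runtime_s >= 5664 → 31
job_id=62: mem_gb >= 190 OR runtime_s >= 5664 → 31

32, 19, 31, 31, 31, 31, 31, 19, 19, 31, 45, 31, 31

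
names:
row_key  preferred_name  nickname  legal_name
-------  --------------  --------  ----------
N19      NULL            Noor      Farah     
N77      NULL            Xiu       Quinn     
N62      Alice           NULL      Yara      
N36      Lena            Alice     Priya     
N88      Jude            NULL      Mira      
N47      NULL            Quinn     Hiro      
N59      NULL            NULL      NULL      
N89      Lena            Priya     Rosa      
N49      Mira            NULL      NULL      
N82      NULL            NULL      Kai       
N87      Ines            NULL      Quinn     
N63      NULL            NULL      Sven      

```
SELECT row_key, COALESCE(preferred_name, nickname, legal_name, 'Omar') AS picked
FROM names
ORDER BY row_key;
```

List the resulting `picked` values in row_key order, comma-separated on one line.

row_key=N19: preferred_name=NULL, nickname=Noor → Noor
row_key=N36: preferred_name=Lena → Lena
row_key=N47: preferred_name=NULL, nickname=Quinn → Quinn
row_key=N49: preferred_name=Mira → Mira
row_key=N59: preferred_name=NULL, nickname=NULL, legal_name=NULL, → literal Omar → Omar
row_key=N62: preferred_name=Alice → Alice
row_key=N63: preferred_name=NULL, nickname=NULL, legal_name=Sven → Sven
row_key=N77: preferred_name=NULL, nickname=Xiu → Xiu
row_key=N82: preferred_name=NULL, nickname=NULL, legal_name=Kai → Kai
row_key=N87: preferred_name=Ines → Ines
row_key=N88: preferred_name=Jude → Jude
row_key=N89: preferred_name=Lena → Lena

Noor, Lena, Quinn, Mira, Omar, Alice, Sven, Xiu, Kai, Ines, Jude, Lena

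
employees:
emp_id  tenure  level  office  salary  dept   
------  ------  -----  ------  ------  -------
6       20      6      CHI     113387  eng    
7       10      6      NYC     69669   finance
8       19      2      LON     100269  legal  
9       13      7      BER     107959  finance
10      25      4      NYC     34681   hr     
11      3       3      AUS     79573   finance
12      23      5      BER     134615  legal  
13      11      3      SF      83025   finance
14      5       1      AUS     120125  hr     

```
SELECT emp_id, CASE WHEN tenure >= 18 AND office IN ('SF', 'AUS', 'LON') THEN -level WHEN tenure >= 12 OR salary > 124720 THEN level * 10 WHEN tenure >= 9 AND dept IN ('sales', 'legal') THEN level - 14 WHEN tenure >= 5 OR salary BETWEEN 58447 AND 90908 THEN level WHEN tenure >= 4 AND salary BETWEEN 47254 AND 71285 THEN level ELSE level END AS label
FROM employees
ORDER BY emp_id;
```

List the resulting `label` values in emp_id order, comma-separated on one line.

emp_id=6: tenure >= 12 OR salary > 124720 → 60
emp_id=7: tenure >= 5 OR salary BETWEEN 58447 AND 90908 → 6
emp_id=8: tenure >= 18 AND office IN ('SF', 'AUS', 'LON') → -2
emp_id=9: tenure >= 12 OR salary > 124720 → 70
emp_id=10: tenure >= 12 OR salary > 124720 → 40
emp_id=11: tenure >= 5 OR salary BETWEEN 58447 AND 90908 → 3
emp_id=12: tenure >= 12 OR salary > 124720 → 50
emp_id=13: tenure >= 5 OR salary BETWEEN 58447 AND 90908 → 3
emp_id=14: tenure >= 5 OR salary BETWEEN 58447 AND 90908 → 1

60, 6, -2, 70, 40, 3, 50, 3, 1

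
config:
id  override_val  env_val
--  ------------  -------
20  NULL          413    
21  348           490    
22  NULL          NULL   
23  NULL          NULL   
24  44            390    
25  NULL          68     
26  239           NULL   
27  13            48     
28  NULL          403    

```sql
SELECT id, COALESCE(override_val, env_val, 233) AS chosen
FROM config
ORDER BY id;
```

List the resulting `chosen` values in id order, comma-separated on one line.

413, 348, 233, 233, 44, 68, 239, 13, 403

id=20: override_val=NULL, env_val=413 → 413
id=21: override_val=348 → 348
id=22: override_val=NULL, env_val=NULL, → literal 233 → 233
id=23: override_val=NULL, env_val=NULL, → literal 233 → 233
id=24: override_val=44 → 44
id=25: override_val=NULL, env_val=68 → 68
id=26: override_val=239 → 239
id=27: override_val=13 → 13
id=28: override_val=NULL, env_val=403 → 403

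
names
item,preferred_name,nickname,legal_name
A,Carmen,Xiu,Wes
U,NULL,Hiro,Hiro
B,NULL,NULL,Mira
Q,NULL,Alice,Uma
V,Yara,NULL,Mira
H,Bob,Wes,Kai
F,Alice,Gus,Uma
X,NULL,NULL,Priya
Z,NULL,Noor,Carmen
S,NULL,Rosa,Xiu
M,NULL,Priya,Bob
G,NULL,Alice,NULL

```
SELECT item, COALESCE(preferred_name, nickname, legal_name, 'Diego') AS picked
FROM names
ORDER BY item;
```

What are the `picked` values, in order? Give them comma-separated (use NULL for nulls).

item=A: preferred_name=Carmen → Carmen
item=B: preferred_name=NULL, nickname=NULL, legal_name=Mira → Mira
item=F: preferred_name=Alice → Alice
item=G: preferred_name=NULL, nickname=Alice → Alice
item=H: preferred_name=Bob → Bob
item=M: preferred_name=NULL, nickname=Priya → Priya
item=Q: preferred_name=NULL, nickname=Alice → Alice
item=S: preferred_name=NULL, nickname=Rosa → Rosa
item=U: preferred_name=NULL, nickname=Hiro → Hiro
item=V: preferred_name=Yara → Yara
item=X: preferred_name=NULL, nickname=NULL, legal_name=Priya → Priya
item=Z: preferred_name=NULL, nickname=Noor → Noor

Carmen, Mira, Alice, Alice, Bob, Priya, Alice, Rosa, Hiro, Yara, Priya, Noor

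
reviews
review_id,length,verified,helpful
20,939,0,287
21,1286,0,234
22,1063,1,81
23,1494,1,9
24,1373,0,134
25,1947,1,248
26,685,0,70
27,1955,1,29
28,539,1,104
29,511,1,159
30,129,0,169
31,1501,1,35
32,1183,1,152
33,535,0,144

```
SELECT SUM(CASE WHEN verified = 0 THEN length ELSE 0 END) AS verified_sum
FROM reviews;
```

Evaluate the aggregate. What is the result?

4947

review_id=20: ✓ → 939
review_id=21: ✓ → 1286
review_id=22: ✗
review_id=23: ✗
review_id=24: ✓ → 1373
review_id=25: ✗
review_id=26: ✓ → 685
review_id=27: ✗
review_id=28: ✗
review_id=29: ✗
review_id=30: ✓ → 129
review_id=31: ✗
review_id=32: ✗
review_id=33: ✓ → 535
verified_sum = 939 + 1286 + 1373 + 685 + 129 + 535 = 4947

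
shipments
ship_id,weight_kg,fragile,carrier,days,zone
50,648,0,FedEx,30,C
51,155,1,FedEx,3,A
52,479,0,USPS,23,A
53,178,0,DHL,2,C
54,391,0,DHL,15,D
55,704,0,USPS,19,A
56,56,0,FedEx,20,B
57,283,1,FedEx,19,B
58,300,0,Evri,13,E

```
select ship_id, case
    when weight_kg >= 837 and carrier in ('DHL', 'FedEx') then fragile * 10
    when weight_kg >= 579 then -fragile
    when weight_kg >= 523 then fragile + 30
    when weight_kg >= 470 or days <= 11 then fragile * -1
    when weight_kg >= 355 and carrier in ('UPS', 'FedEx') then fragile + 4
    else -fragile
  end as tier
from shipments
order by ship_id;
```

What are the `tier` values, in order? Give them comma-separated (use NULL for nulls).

ship_id=50: weight_kg >= 579 → 0
ship_id=51: weight_kg >= 470 or days <= 11 → -1
ship_id=52: weight_kg >= 470 or days <= 11 → 0
ship_id=53: weight_kg >= 470 or days <= 11 → 0
ship_id=54: ELSE → 0
ship_id=55: weight_kg >= 579 → 0
ship_id=56: ELSE → 0
ship_id=57: ELSE → -1
ship_id=58: ELSE → 0

0, -1, 0, 0, 0, 0, 0, -1, 0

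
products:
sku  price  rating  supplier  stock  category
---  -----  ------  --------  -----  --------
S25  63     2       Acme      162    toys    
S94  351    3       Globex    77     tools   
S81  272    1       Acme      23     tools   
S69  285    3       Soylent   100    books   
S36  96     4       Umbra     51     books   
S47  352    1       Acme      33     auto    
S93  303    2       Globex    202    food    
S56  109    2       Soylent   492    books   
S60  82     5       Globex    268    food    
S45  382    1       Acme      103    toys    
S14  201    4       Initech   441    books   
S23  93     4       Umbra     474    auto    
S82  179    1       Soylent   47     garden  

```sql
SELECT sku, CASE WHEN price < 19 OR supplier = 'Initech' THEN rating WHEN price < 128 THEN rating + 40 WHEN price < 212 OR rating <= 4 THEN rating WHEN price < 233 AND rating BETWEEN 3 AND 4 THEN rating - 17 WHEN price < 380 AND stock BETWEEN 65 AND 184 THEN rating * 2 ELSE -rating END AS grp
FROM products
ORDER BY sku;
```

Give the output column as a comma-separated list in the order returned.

sku=S14: price < 19 OR supplier = 'Initech' → 4
sku=S23: price < 128 → 44
sku=S25: price < 128 → 42
sku=S36: price < 128 → 44
sku=S45: price < 212 OR rating <= 4 → 1
sku=S47: price < 212 OR rating <= 4 → 1
sku=S56: price < 128 → 42
sku=S60: price < 128 → 45
sku=S69: price < 212 OR rating <= 4 → 3
sku=S81: price < 212 OR rating <= 4 → 1
sku=S82: price < 212 OR rating <= 4 → 1
sku=S93: price < 212 OR rating <= 4 → 2
sku=S94: price < 212 OR rating <= 4 → 3

4, 44, 42, 44, 1, 1, 42, 45, 3, 1, 1, 2, 3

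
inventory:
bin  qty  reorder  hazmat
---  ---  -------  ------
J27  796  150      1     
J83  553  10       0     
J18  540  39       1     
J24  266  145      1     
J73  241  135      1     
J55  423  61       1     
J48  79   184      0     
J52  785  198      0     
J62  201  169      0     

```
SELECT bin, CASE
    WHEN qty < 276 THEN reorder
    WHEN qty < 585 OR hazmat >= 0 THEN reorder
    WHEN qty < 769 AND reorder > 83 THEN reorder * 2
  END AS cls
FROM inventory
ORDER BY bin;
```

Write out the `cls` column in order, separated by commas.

bin=J18: qty < 585 OR hazmat >= 0 → 39
bin=J24: qty < 276 → 145
bin=J27: qty < 585 OR hazmat >= 0 → 150
bin=J48: qty < 276 → 184
bin=J52: qty < 585 OR hazmat >= 0 → 198
bin=J55: qty < 585 OR hazmat >= 0 → 61
bin=J62: qty < 276 → 169
bin=J73: qty < 276 → 135
bin=J83: qty < 585 OR hazmat >= 0 → 10

39, 145, 150, 184, 198, 61, 169, 135, 10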